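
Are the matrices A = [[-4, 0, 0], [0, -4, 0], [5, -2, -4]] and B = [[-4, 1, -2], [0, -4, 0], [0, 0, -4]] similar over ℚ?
Two matrices over a field are similar if and only if they have the same invariant factors.

Both A and B have characteristic polynomial (x + 4)^3 and minimal polynomial (x + 4)^2. Computing further, both have invariant factors x + 4, (x + 4)^2. Hence A and B are similar.

Yes.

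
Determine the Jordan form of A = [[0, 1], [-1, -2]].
The characteristic polynomial is det(xI - A) = (x + 1)^2, so the eigenvalues are -1 (algebraic multiplicity 2).

For λ = -1: rank(A + I) = 1, rank((A + I)^2) = 0. The eigenspace has dimension 2 - 1 = 1, so there is 1 Jordan block; the rank sequence gives block sizes [2].

Assembling the blocks gives the Jordan form J above.

J = [[-1, 1], [0, -1]]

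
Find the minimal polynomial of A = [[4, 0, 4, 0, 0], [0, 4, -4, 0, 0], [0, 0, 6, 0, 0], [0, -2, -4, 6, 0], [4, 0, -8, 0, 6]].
m_A(x) = (x - 6)(x - 4)

The characteristic polynomial factors as (x - 6)^3(x - 4)^2. The minimal polynomial is ∏(x - λ)^{k_λ} where k_λ is the size of the largest Jordan block at λ.

For λ = 4: rank(A - 4I) = 3, and the largest Jordan block has size 1 (the smallest k with rank((A - 4I)^k) = rank((A - 4I)^(k+1))).
For λ = 6: rank(A - 6I) = 2, and the largest Jordan block has size 1 (the smallest k with rank((A - 6I)^k) = rank((A - 6I)^(k+1))).

So m_A(x) = (x - 6)(x - 4).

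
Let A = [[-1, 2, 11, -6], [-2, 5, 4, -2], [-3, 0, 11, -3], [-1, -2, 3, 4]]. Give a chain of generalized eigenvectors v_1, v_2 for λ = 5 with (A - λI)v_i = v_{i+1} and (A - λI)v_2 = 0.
v_1 = [[-2, -1, -1, 0]]^T, v_2 = [[-1, 0, 0, 1]]^T

We seek v_1 ∈ ker((A - 5I)^2) \ ker(A - 5I), then set v_{i+1} = (A - 5I) v_i.

One such chain is v_1 = [[-2, -1, -1, 0]]^T, v_2 = [[-1, 0, 0, 1]]^T. Check: (A - 5I) v_2 = [[0, 0, 0, 0]]^T = 0.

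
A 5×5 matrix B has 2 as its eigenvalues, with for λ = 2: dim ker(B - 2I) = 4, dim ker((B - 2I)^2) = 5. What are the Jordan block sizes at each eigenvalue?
Jordan blocks: (2, 2), (2, 1), (2, 1), (2, 1)

λ = 2: successive nullity increments [4, 1] count blocks of size ≥ k; block sizes are [2, 1, 1, 1].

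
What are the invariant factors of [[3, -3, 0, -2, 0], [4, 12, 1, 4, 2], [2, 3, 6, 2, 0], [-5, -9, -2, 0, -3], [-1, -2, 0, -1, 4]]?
(x - 5)^2, (x - 5)^3

The Jordan structure of A has elementary divisors (x - 5)^3, (x - 5)^2. Arranging the block sizes at each eigenvalue in decreasing order and taking row products gives the invariant factors.

Invariant factors (smallest first, each dividing the next): (x - 5)^2, (x - 5)^3.

Check: the last factor (x - 5)^3 is the minimal polynomial, and the product (x - 5)^5 is the characteristic polynomial.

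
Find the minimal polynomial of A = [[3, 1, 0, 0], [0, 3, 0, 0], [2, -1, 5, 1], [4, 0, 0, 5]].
The characteristic polynomial factors as (x - 5)^2(x - 3)^2. The minimal polynomial is ∏(x - λ)^{k_λ} where k_λ is the size of the largest Jordan block at λ.

For λ = 3: rank(A - 3I) = 3, and the largest Jordan block has size 2 (the smallest k with rank((A - 3I)^k) = rank((A - 3I)^(k+1))).
For λ = 5: rank(A - 5I) = 3, and the largest Jordan block has size 2 (the smallest k with rank((A - 5I)^k) = rank((A - 5I)^(k+1))).

So m_A(x) = (x - 5)^2(x - 3)^2.

m_A(x) = (x - 5)^2(x - 3)^2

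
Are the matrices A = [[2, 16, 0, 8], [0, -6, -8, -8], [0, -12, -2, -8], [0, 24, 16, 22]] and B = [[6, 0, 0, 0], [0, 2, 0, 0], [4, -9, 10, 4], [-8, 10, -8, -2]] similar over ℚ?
No.

Both have characteristic polynomial (x - 6)^2(x - 2)^2, but the minimal polynomial of A is (x - 6)(x - 2) while the minimal polynomial of B is (x - 6)(x - 2)^2. The minimal polynomial is a similarity invariant, so A and B are not similar.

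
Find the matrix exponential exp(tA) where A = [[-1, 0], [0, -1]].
e^{tA} = [[e^{-t}, 0], [0, e^{-t}]]

A has Jordan form J = [[-1, 0], [0, -1]] with A = PJP^{-1}, so e^{tA} = P e^{tJ} P^{-1}.

For a Jordan block J_k(λ), e^{tJ_k(λ)} = e^{λt} · (I + tN + t^2 N^2/2! + ... + t^{k-1} N^{k-1}/(k-1)!) where N is the nilpotent superdiagonal part.

Assembling the blocks and conjugating back gives the entries of e^{tA} as shown above.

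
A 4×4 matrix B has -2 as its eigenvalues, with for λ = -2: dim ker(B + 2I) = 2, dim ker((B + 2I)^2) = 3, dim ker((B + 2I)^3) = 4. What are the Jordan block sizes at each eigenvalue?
Jordan blocks: (-2, 3), (-2, 1)

λ = -2: successive nullity increments [2, 1, 1] count blocks of size ≥ k; block sizes are [3, 1].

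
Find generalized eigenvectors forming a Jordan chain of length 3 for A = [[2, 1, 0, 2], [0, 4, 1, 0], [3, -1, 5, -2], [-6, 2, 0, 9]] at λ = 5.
v_1 = [[0, 0, 1, 0]]^T, v_2 = [[0, 1, 0, 0]]^T, v_3 = [[1, -1, -1, 2]]^T

We seek v_1 ∈ ker((A - 5I)^3) \ ker((A - 5I)^2), then set v_{i+1} = (A - 5I) v_i.

One such chain is v_1 = [[0, 0, 1, 0]]^T, v_2 = [[0, 1, 0, 0]]^T, v_3 = [[1, -1, -1, 2]]^T. Check: (A - 5I) v_3 = [[0, 0, 0, 0]]^T = 0.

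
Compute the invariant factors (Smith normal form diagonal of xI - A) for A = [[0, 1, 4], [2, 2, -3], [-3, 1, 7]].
(x - 3)^3

The Jordan structure of A has elementary divisors (x - 3)^3. Arranging the block sizes at each eigenvalue in decreasing order and taking row products gives the invariant factors.

Invariant factors (smallest first, each dividing the next): (x - 3)^3.

Check: the last factor (x - 3)^3 is the minimal polynomial, and the product (x - 3)^3 is the characteristic polynomial.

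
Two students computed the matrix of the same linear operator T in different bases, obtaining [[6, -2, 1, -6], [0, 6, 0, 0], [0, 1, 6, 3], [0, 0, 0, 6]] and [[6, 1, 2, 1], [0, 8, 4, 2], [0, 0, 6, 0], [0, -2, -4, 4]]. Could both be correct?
No.

Both have characteristic polynomial (x - 6)^4, but the minimal polynomial of A is (x - 6)^3 while the minimal polynomial of B is (x - 6)^2. The minimal polynomial is a similarity invariant, so A and B are not similar.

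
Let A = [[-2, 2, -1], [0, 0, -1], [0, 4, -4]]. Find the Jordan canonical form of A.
The characteristic polynomial is det(xI - A) = (x + 2)^3, so the eigenvalues are -2 (algebraic multiplicity 3).

For λ = -2: rank(A + 2I) = 1, rank((A + 2I)^2) = 0. The eigenspace has dimension 3 - 1 = 2, so there are 2 Jordan blocks; the rank sequence gives block sizes [2, 1].

Assembling the blocks gives the Jordan form J above.

J = [[-2, 1, 0], [0, -2, 0], [0, 0, -2]]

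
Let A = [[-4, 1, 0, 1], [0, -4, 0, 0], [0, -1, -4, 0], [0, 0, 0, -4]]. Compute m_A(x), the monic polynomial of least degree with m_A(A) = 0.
m_A(x) = (x + 4)^2

The characteristic polynomial factors as (x + 4)^4. The minimal polynomial is ∏(x - λ)^{k_λ} where k_λ is the size of the largest Jordan block at λ.

For λ = -4: rank(A + 4I) = 2, and the largest Jordan block has size 2 (the smallest k with rank((A + 4I)^k) = rank((A + 4I)^(k+1))).

So m_A(x) = (x + 4)^2.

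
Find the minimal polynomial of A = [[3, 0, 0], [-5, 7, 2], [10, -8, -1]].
m_A(x) = (x - 3)^2

The characteristic polynomial factors as (x - 3)^3. The minimal polynomial is ∏(x - λ)^{k_λ} where k_λ is the size of the largest Jordan block at λ.

For λ = 3: rank(A - 3I) = 1, and the largest Jordan block has size 2 (the smallest k with rank((A - 3I)^k) = rank((A - 3I)^(k+1))).

So m_A(x) = (x - 3)^2.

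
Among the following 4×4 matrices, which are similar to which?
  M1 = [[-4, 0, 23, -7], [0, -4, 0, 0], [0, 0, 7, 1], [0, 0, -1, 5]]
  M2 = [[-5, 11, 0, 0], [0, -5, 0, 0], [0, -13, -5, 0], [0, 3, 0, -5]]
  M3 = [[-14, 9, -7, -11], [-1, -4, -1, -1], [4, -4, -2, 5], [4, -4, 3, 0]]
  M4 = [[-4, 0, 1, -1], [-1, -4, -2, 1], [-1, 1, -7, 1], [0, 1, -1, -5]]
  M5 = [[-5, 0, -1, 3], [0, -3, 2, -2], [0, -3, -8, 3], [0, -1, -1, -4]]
3 classes: {M1}, {M2}, {M3, M4, M5}

Characteristic polynomials: χ_{M1} = (x - 6)^2(x + 4)^2, χ_{M2} = (x + 5)^4, χ_{M3} = (x + 5)^4, χ_{M4} = (x + 5)^4, χ_{M5} = (x + 5)^4.

{M1}: invariant factors x + 4, (x - 6)^2(x + 4).

{M2}: invariant factors x + 5, x + 5, (x + 5)^2.

{M3, M4, M5}: invariant factors (x + 5)^2, (x + 5)^2.

Matrices are similar if and only if their invariant-factor lists agree; the partition into similarity classes is {M1}, {M2}, {M3, M4, M5}.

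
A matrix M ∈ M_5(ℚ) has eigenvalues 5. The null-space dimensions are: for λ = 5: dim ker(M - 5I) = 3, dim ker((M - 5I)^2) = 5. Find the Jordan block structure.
λ = 5: successive nullity increments [3, 2] count blocks of size ≥ k; block sizes are [2, 2, 1].

Jordan blocks: (5, 2), (5, 2), (5, 1)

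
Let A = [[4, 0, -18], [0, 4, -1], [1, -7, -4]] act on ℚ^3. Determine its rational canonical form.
R = [[0, 0, -20], [1, 0, 5], [0, 1, 4]]

The invariant factors of A (the non-unit diagonal entries of the Smith normal form of xI - A over ℚ[x]) are (x - 4)(x^2 - 5), each dividing the next. The characteristic polynomial is their product, (x - 4)(x^2 - 5).

The rational canonical form is the block-diagonal matrix of companion matrices C(f_i):
R = [[0, 0, -20], [1, 0, 5], [0, 1, 4]].

Note the characteristic polynomial does not split into linear factors over ℚ, so A has no Jordan form over ℚ; the rational canonical form exists over any field.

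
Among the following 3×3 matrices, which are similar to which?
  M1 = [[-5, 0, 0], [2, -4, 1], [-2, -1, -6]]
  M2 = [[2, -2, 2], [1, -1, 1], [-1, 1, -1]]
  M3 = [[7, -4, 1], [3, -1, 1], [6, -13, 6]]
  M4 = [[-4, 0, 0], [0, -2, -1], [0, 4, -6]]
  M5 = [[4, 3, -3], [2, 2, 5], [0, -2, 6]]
Characteristic polynomials: χ_{M1} = (x + 5)^3, χ_{M2} = x^3, χ_{M3} = (x - 4)^3, χ_{M4} = (x + 4)^3, χ_{M5} = (x - 4)^3.

{M1}: invariant factors x + 5, (x + 5)^2.

{M2}: invariant factors x, x^2.

{M3, M5}: invariant factors (x - 4)^3.

{M4}: invariant factors x + 4, (x + 4)^2.

Matrices are similar if and only if their invariant-factor lists agree; the partition into similarity classes is {M1}, {M2}, {M3, M5}, {M4}.

4 classes: {M1}, {M2}, {M3, M5}, {M4}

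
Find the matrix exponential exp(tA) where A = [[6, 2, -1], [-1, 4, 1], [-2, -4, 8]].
e^{tA} = [[e^{6*t}, 2*t*e^{6*t}, -t*e^{6*t}], [-t*e^{6*t}, (-t^2 - 2*t + 1)*e^{6*t}, t*(t + 2)*e^{6*t}/2], [-2*t*e^{6*t}, 2*t*(-t - 2)*e^{6*t}, (t^2 + 2*t + 1)*e^{6*t}]]

A has Jordan form J = [[6, 1, 0], [0, 6, 1], [0, 0, 6]] with A = PJP^{-1}, so e^{tA} = P e^{tJ} P^{-1}.

For a Jordan block J_k(λ), e^{tJ_k(λ)} = e^{λt} · (I + tN + t^2 N^2/2! + ... + t^{k-1} N^{k-1}/(k-1)!) where N is the nilpotent superdiagonal part.

Assembling the blocks and conjugating back gives the entries of e^{tA} as shown above.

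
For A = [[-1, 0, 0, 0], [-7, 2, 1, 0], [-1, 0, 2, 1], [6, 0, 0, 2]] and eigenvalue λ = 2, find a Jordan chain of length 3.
We seek v_1 ∈ ker((A - 2I)^3) \ ker((A - 2I)^2), then set v_{i+1} = (A - 2I) v_i.

One such chain is v_1 = [[0, -1, 0, 1]]^T, v_2 = [[0, 0, 1, 0]]^T, v_3 = [[0, 1, 0, 0]]^T. Check: (A - 2I) v_3 = [[0, 0, 0, 0]]^T = 0.

v_1 = [[0, -1, 0, 1]]^T, v_2 = [[0, 0, 1, 0]]^T, v_3 = [[0, 1, 0, 0]]^T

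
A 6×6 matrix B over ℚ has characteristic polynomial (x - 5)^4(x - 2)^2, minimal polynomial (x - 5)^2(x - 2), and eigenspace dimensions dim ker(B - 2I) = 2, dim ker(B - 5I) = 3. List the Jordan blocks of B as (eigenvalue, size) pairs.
Jordan blocks: (2, 1), (2, 1), (5, 2), (5, 1), (5, 1)

λ = 2: algebraic multiplicity 2 (exponent in χ_B), largest block size 1 (exponent in m_B), 2 blocks (geometric multiplicity). These force block sizes [1, 1].
λ = 5: algebraic multiplicity 4 (exponent in χ_B), largest block size 2 (exponent in m_B), 3 blocks (geometric multiplicity). These force block sizes [2, 1, 1].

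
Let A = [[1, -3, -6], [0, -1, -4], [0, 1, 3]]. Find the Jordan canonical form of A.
J = [[1, 1, 0], [0, 1, 0], [0, 0, 1]]

The characteristic polynomial is det(xI - A) = (x - 1)^3, so the eigenvalues are 1 (algebraic multiplicity 3).

For λ = 1: rank(A - I) = 1, rank((A - I)^2) = 0. The eigenspace has dimension 3 - 1 = 2, so there are 2 Jordan blocks; the rank sequence gives block sizes [2, 1].

Assembling the blocks gives the Jordan form J above.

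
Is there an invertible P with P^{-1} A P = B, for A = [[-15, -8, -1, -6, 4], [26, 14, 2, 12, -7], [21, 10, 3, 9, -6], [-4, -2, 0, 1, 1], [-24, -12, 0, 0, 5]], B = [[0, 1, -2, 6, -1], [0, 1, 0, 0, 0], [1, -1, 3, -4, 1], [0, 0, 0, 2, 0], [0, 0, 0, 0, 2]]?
No.

Both have characteristic polynomial (x - 2)^3(x - 1)^2, but the minimal polynomial of A is (x - 2)^2(x - 1)^2 while the minimal polynomial of B is (x - 2)^2(x - 1). The minimal polynomial is a similarity invariant, so A and B are not similar.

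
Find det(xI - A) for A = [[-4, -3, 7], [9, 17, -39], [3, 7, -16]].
χ_A(x) = (x + 1)^3

xI - A = [[x + 4, 3, -7], [-9, x - 17, 39], [-3, -7, x + 16]].

Expanding det(xI - A) along the first row:
det(xI - A) = + (x + 4)·det([[x - 17, 39], [-7, x + 16]]) - (3)·det([[-9, 39], [-3, x + 16]]) + (-7)·det([[-9, x - 17], [-3, -7]]).

Evaluating gives χ_A(x) = x^3 + 3x^2 + 3x + 1 = (x + 1)^3.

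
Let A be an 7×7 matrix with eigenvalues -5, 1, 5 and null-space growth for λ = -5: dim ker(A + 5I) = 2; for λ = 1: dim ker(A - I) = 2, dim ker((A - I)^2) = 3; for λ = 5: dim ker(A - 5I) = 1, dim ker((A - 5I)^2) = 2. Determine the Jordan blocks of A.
Jordan blocks: (-5, 1), (-5, 1), (1, 2), (1, 1), (5, 2)

λ = -5: successive nullity increments [2] count blocks of size ≥ k; block sizes are [1, 1].
λ = 1: successive nullity increments [2, 1] count blocks of size ≥ k; block sizes are [2, 1].
λ = 5: successive nullity increments [1, 1] count blocks of size ≥ k; block sizes are [2].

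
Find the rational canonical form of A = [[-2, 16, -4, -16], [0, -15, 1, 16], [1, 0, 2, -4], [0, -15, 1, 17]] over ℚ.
R = [[0, 0, 0, -16], [1, 0, 0, -8], [0, 1, 0, 11], [0, 0, 1, 2]]

The invariant factors of A (the non-unit diagonal entries of the Smith normal form of xI - A over ℚ[x]) are (x - 4)(x + 1)(x^2 + x - 4), each dividing the next. The characteristic polynomial is their product, (x - 4)(x + 1)(x^2 + x - 4).

The rational canonical form is the block-diagonal matrix of companion matrices C(f_i):
R = [[0, 0, 0, -16], [1, 0, 0, -8], [0, 1, 0, 11], [0, 0, 1, 2]].

Note the characteristic polynomial does not split into linear factors over ℚ, so A has no Jordan form over ℚ; the rational canonical form exists over any field.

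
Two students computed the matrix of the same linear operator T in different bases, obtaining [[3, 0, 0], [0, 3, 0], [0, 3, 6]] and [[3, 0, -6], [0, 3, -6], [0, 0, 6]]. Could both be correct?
Yes.

Two matrices over a field are similar if and only if they have the same invariant factors.

Both A and B have characteristic polynomial (x - 6)(x - 3)^2 and minimal polynomial (x - 6)(x - 3). Computing further, both have invariant factors x - 3, (x - 6)(x - 3). Hence A and B are similar.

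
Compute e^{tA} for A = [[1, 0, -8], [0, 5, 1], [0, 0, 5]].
A has Jordan form J = [[1, 0, 0], [0, 5, 1], [0, 0, 5]] with A = PJP^{-1}, so e^{tA} = P e^{tJ} P^{-1}.

For a Jordan block J_k(λ), e^{tJ_k(λ)} = e^{λt} · (I + tN + t^2 N^2/2! + ... + t^{k-1} N^{k-1}/(k-1)!) where N is the nilpotent superdiagonal part.

Assembling the blocks and conjugating back gives the entries of e^{tA} as shown above.

e^{tA} = [[e^{t}, 0, 2*(1 - e^{4*t})*e^{t}], [0, e^{5*t}, t*e^{5*t}], [0, 0, e^{5*t}]]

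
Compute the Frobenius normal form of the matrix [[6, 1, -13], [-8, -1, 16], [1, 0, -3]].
The invariant factors of A (the non-unit diagonal entries of the Smith normal form of xI - A over ℚ[x]) are (x + 1)(x^2 - 3x + 3), each dividing the next. The characteristic polynomial is their product, (x + 1)(x^2 - 3x + 3).

The rational canonical form is the block-diagonal matrix of companion matrices C(f_i):
R = [[0, 0, -3], [1, 0, 0], [0, 1, 2]].

Note the characteristic polynomial does not split into linear factors over ℚ, so A has no Jordan form over ℚ; the rational canonical form exists over any field.

R = [[0, 0, -3], [1, 0, 0], [0, 1, 2]]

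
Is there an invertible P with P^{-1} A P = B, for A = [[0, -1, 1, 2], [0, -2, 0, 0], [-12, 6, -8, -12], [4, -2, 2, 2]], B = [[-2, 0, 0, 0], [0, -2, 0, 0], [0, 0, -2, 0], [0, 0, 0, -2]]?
Both have characteristic polynomial (x + 2)^4, but the minimal polynomial of A is (x + 2)^2 while the minimal polynomial of B is x + 2. The minimal polynomial is a similarity invariant, so A and B are not similar.

No.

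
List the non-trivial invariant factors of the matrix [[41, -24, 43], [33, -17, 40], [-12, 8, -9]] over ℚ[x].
The Jordan structure of A has elementary divisors (x - 5)^3. Arranging the block sizes at each eigenvalue in decreasing order and taking row products gives the invariant factors.

Invariant factors (smallest first, each dividing the next): (x - 5)^3.

Check: the last factor (x - 5)^3 is the minimal polynomial, and the product (x - 5)^3 is the characteristic polynomial.

(x - 5)^3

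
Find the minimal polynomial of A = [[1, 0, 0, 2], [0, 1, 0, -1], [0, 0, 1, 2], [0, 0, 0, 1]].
m_A(x) = (x - 1)^2

The characteristic polynomial factors as (x - 1)^4. The minimal polynomial is ∏(x - λ)^{k_λ} where k_λ is the size of the largest Jordan block at λ.

For λ = 1: rank(A - I) = 1, and the largest Jordan block has size 2 (the smallest k with rank((A - I)^k) = rank((A - I)^(k+1))).

So m_A(x) = (x - 1)^2.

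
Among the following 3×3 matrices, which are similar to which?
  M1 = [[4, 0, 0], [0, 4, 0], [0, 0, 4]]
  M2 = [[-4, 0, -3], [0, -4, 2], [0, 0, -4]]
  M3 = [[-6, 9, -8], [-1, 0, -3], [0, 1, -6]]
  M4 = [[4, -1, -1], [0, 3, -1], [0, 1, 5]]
Characteristic polynomials: χ_{M1} = (x - 4)^3, χ_{M2} = (x + 4)^3, χ_{M3} = (x + 4)^3, χ_{M4} = (x - 4)^3.

{M1}: invariant factors x - 4, x - 4, x - 4.

{M2}: invariant factors x + 4, (x + 4)^2.

{M3}: invariant factors (x + 4)^3.

{M4}: invariant factors x - 4, (x - 4)^2.

Matrices are similar if and only if their invariant-factor lists agree; the partition into similarity classes is {M1}, {M2}, {M3}, {M4}.

4 classes: {M1}, {M2}, {M3}, {M4}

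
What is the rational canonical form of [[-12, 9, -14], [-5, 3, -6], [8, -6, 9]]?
The invariant factors of A (the non-unit diagonal entries of the Smith normal form of xI - A over ℚ[x]) are x^3 + 4x + 3, each dividing the next. The characteristic polynomial is their product, x^3 + 4x + 3.

The rational canonical form is the block-diagonal matrix of companion matrices C(f_i):
R = [[0, 0, -3], [1, 0, -4], [0, 1, 0]].

Note the characteristic polynomial does not split into linear factors over ℚ, so A has no Jordan form over ℚ; the rational canonical form exists over any field.

R = [[0, 0, -3], [1, 0, -4], [0, 1, 0]]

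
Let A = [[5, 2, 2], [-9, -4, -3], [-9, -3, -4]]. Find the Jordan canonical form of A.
J = [[-1, 1, 0], [0, -1, 0], [0, 0, -1]]

The characteristic polynomial is det(xI - A) = (x + 1)^3, so the eigenvalues are -1 (algebraic multiplicity 3).

For λ = -1: rank(A + I) = 1, rank((A + I)^2) = 0. The eigenspace has dimension 3 - 1 = 2, so there are 2 Jordan blocks; the rank sequence gives block sizes [2, 1].

Assembling the blocks gives the Jordan form J above.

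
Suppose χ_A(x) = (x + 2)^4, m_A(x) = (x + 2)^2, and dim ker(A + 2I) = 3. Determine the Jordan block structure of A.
λ = -2: algebraic multiplicity 4 (exponent in χ_A), largest block size 2 (exponent in m_A), 3 blocks (geometric multiplicity). These force block sizes [2, 1, 1].

Jordan blocks: (-2, 2), (-2, 1), (-2, 1)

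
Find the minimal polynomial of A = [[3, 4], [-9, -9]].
The characteristic polynomial factors as (x + 3)^2. The minimal polynomial is ∏(x - λ)^{k_λ} where k_λ is the size of the largest Jordan block at λ.

For λ = -3: rank(A + 3I) = 1, and the largest Jordan block has size 2 (the smallest k with rank((A + 3I)^k) = rank((A + 3I)^(k+1))).

So m_A(x) = (x + 3)^2.

m_A(x) = (x + 3)^2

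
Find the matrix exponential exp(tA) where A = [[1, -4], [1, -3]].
A has Jordan form J = [[-1, 1], [0, -1]] with A = PJP^{-1}, so e^{tA} = P e^{tJ} P^{-1}.

For a Jordan block J_k(λ), e^{tJ_k(λ)} = e^{λt} · (I + tN + t^2 N^2/2! + ... + t^{k-1} N^{k-1}/(k-1)!) where N is the nilpotent superdiagonal part.

Assembling the blocks and conjugating back gives the entries of e^{tA} as shown above.

e^{tA} = [[(2*t + 1)*e^{-t}, -4*t*e^{-t}], [t*e^{-t}, (1 - 2*t)*e^{-t}]]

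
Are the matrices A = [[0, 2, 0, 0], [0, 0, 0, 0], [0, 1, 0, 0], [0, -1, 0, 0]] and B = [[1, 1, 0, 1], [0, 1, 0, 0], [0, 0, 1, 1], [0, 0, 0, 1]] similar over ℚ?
No.

trace(A) = 0 but trace(B) = 4. The trace is a similarity invariant, so A and B are not similar.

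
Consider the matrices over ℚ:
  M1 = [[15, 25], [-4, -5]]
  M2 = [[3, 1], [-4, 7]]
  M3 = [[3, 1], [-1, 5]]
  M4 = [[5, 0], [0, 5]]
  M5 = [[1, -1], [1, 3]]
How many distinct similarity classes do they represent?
Characteristic polynomials: χ_{M1} = (x - 5)^2, χ_{M2} = (x - 5)^2, χ_{M3} = (x - 4)^2, χ_{M4} = (x - 5)^2, χ_{M5} = (x - 2)^2.

{M1, M2}: invariant factors (x - 5)^2.

{M3}: invariant factors (x - 4)^2.

{M4}: invariant factors x - 5, x - 5.

{M5}: invariant factors (x - 2)^2.

Matrices are similar if and only if their invariant-factor lists agree; the partition into similarity classes is {M1, M2}, {M3}, {M4}, {M5}.

4 classes: {M1, M2}, {M3}, {M4}, {M5}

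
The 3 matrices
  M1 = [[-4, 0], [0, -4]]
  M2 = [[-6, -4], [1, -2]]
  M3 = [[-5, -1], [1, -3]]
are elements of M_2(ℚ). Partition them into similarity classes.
Characteristic polynomials: χ_{M1} = (x + 4)^2, χ_{M2} = (x + 4)^2, χ_{M3} = (x + 4)^2.

{M1}: invariant factors x + 4, x + 4.

{M2, M3}: invariant factors (x + 4)^2.

Matrices are similar if and only if their invariant-factor lists agree; the partition into similarity classes is {M1}, {M2, M3}.

2 classes: {M1}, {M2, M3}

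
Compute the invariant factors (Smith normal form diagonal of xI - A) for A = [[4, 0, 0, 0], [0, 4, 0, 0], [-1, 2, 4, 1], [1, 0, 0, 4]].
The Jordan structure of A has elementary divisors (x - 4)^3, (x - 4). Arranging the block sizes at each eigenvalue in decreasing order and taking row products gives the invariant factors.

Invariant factors (smallest first, each dividing the next): x - 4, (x - 4)^3.

Check: the last factor (x - 4)^3 is the minimal polynomial, and the product (x - 4)^4 is the characteristic polynomial.

x - 4, (x - 4)^3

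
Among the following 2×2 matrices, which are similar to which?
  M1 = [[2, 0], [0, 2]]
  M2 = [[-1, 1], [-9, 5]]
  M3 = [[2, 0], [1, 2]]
Characteristic polynomials: χ_{M1} = (x - 2)^2, χ_{M2} = (x - 2)^2, χ_{M3} = (x - 2)^2.

{M1}: invariant factors x - 2, x - 2.

{M2, M3}: invariant factors (x - 2)^2.

Matrices are similar if and only if their invariant-factor lists agree; the partition into similarity classes is {M1}, {M2, M3}.

2 classes: {M1}, {M2, M3}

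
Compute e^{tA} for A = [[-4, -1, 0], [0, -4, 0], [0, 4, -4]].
A has Jordan form J = [[-4, 1, 0], [0, -4, 0], [0, 0, -4]] with A = PJP^{-1}, so e^{tA} = P e^{tJ} P^{-1}.

For a Jordan block J_k(λ), e^{tJ_k(λ)} = e^{λt} · (I + tN + t^2 N^2/2! + ... + t^{k-1} N^{k-1}/(k-1)!) where N is the nilpotent superdiagonal part.

Assembling the blocks and conjugating back gives the entries of e^{tA} as shown above.

e^{tA} = [[e^{-4*t}, -t*e^{-4*t}, 0], [0, e^{-4*t}, 0], [0, 4*t*e^{-4*t}, e^{-4*t}]]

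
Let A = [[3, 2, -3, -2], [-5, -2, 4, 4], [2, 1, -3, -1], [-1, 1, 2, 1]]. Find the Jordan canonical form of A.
The characteristic polynomial is det(xI - A) = (x - 2)(x + 1)^3, so the eigenvalues are -1 (algebraic multiplicity 3), 2 (algebraic multiplicity 1).

For λ = -1: rank(A + I) = 3, rank((A + I)^2) = 2, rank((A + I)^3) = 1. The eigenspace has dimension 4 - 3 = 1, so there is 1 Jordan block; the rank sequence gives block sizes [3].

For λ = 2: algebraic multiplicity 1 gives one 1×1 block.

Assembling the blocks gives the Jordan form J above.

J = [[-1, 1, 0, 0], [0, -1, 1, 0], [0, 0, -1, 0], [0, 0, 0, 2]]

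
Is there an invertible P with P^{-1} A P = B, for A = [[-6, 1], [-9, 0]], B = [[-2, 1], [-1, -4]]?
Two matrices over a field are similar if and only if they have the same invariant factors.

Both A and B have characteristic polynomial (x + 3)^2 and minimal polynomial (x + 3)^2. Computing further, both have invariant factors (x + 3)^2. Hence A and B are similar.

Yes.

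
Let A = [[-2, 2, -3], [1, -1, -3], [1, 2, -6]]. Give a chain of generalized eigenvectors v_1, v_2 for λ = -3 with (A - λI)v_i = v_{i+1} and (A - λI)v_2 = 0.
We seek v_1 ∈ ker((A + 3I)^2) \ ker(A + 3I), then set v_{i+1} = (A + 3I) v_i.

One such chain is v_1 = [[-1, 1, 0]]^T, v_2 = [[1, 1, 1]]^T. Check: (A + 3I) v_2 = [[0, 0, 0]]^T = 0.

v_1 = [[-1, 1, 0]]^T, v_2 = [[1, 1, 1]]^T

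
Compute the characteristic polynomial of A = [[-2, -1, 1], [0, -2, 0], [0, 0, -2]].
xI - A = [[x + 2, 1, -1], [0, x + 2, 0], [0, 0, x + 2]].

Expanding det(xI - A) along the first row:
det(xI - A) = + (x + 2)·det([[x + 2, 0], [0, x + 2]]) - (1)·det([[0, 0], [0, x + 2]]) + (-1)·det([[0, x + 2], [0, 0]]).

Evaluating gives χ_A(x) = x^3 + 6x^2 + 12x + 8 = (x + 2)^3.

χ_A(x) = (x + 2)^3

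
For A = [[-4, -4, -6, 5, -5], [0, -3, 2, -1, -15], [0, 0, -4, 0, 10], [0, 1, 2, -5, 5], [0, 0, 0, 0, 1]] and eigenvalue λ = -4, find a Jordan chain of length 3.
v_1 = [[0, -1, 1, 0, 0]]^T, v_2 = [[-2, 1, 0, 1, 0]]^T, v_3 = [[1, 0, 0, 0, 0]]^T

We seek v_1 ∈ ker((A + 4I)^3) \ ker((A + 4I)^2), then set v_{i+1} = (A + 4I) v_i.

One such chain is v_1 = [[0, -1, 1, 0, 0]]^T, v_2 = [[-2, 1, 0, 1, 0]]^T, v_3 = [[1, 0, 0, 0, 0]]^T. Check: (A + 4I) v_3 = [[0, 0, 0, 0, 0]]^T = 0.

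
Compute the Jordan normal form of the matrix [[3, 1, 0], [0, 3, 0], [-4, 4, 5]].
J = [[3, 1, 0], [0, 3, 0], [0, 0, 5]]

The characteristic polynomial is det(xI - A) = (x - 5)(x - 3)^2, so the eigenvalues are 3 (algebraic multiplicity 2), 5 (algebraic multiplicity 1).

For λ = 3: rank(A - 3I) = 2, rank((A - 3I)^2) = 1. The eigenspace has dimension 3 - 2 = 1, so there is 1 Jordan block; the rank sequence gives block sizes [2].

For λ = 5: algebraic multiplicity 1 gives one 1×1 block.

Assembling the blocks gives the Jordan form J above.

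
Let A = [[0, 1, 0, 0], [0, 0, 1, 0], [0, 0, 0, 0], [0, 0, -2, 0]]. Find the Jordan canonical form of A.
J = [[0, 1, 0, 0], [0, 0, 1, 0], [0, 0, 0, 0], [0, 0, 0, 0]]

The characteristic polynomial is det(xI - A) = x^4, so the eigenvalues are 0 (algebraic multiplicity 4).

For λ = 0: rank(A) = 2, rank(A^2) = 1, rank(A^3) = 0. The eigenspace has dimension 4 - 2 = 2, so there are 2 Jordan blocks; the rank sequence gives block sizes [3, 1].

Assembling the blocks gives the Jordan form J above.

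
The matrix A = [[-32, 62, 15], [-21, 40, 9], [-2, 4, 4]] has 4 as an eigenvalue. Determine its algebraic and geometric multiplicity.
The characteristic polynomial is (x - 4)^3, so the factor x - 4 appears with exponent 3: the algebraic multiplicity is 3.

rank(A - 4I) = 2, so the eigenspace has dimension 3 - 2 = 1: the geometric multiplicity is 1.

Since 1 < 3, A is not diagonalizable.

algebraic multiplicity 3, geometric multiplicity 1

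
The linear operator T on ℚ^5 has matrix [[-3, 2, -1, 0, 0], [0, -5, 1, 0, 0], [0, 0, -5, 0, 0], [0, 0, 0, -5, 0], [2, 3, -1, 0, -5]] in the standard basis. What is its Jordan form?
The characteristic polynomial is det(xI - A) = (x + 3)(x + 5)^4, so the eigenvalues are -5 (algebraic multiplicity 4), -3 (algebraic multiplicity 1).

For λ = -5: rank(A + 5I) = 3, rank((A + 5I)^2) = 2, rank((A + 5I)^3) = 1. The eigenspace has dimension 5 - 3 = 2, so there are 2 Jordan blocks; the rank sequence gives block sizes [3, 1].

For λ = -3: algebraic multiplicity 1 gives one 1×1 block.

Assembling the blocks gives the Jordan form J above.

J = [[-5, 1, 0, 0, 0], [0, -5, 1, 0, 0], [0, 0, -5, 0, 0], [0, 0, 0, -5, 0], [0, 0, 0, 0, -3]]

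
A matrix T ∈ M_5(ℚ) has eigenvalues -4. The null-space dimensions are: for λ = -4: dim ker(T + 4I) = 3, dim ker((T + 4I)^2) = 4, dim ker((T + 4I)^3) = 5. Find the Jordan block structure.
λ = -4: successive nullity increments [3, 1, 1] count blocks of size ≥ k; block sizes are [3, 1, 1].

Jordan blocks: (-4, 3), (-4, 1), (-4, 1)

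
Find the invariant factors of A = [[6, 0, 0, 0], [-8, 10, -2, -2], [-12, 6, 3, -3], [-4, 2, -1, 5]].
The Jordan structure of A has elementary divisors (x - 6)^2, (x - 6), (x - 6). Arranging the block sizes at each eigenvalue in decreasing order and taking row products gives the invariant factors.

Invariant factors (smallest first, each dividing the next): x - 6, x - 6, (x - 6)^2.

Check: the last factor (x - 6)^2 is the minimal polynomial, and the product (x - 6)^4 is the characteristic polynomial.

x - 6, x - 6, (x - 6)^2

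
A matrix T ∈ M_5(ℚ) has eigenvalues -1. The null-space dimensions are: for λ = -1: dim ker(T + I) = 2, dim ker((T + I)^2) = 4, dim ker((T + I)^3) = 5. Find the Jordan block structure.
Jordan blocks: (-1, 3), (-1, 2)

λ = -1: successive nullity increments [2, 2, 1] count blocks of size ≥ k; block sizes are [3, 2].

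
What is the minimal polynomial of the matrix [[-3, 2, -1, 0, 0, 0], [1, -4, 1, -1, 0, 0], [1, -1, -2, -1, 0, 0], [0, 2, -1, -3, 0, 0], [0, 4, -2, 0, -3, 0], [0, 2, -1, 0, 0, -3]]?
The characteristic polynomial factors as (x + 3)^6. The minimal polynomial is ∏(x - λ)^{k_λ} where k_λ is the size of the largest Jordan block at λ.

For λ = -3: rank(A + 3I) = 2, and the largest Jordan block has size 3 (the smallest k with rank((A + 3I)^k) = rank((A + 3I)^(k+1))).

So m_A(x) = (x + 3)^3.

m_A(x) = (x + 3)^3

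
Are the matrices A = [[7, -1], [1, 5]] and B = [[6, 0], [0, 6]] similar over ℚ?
No.

Both have characteristic polynomial (x - 6)^2, but the minimal polynomial of A is (x - 6)^2 while the minimal polynomial of B is x - 6. The minimal polynomial is a similarity invariant, so A and B are not similar.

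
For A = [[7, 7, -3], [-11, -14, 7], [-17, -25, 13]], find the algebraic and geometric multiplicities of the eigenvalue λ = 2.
The characteristic polynomial is (x - 2)^3, so the factor x - 2 appears with exponent 3: the algebraic multiplicity is 3.

rank(A - 2I) = 2, so the eigenspace has dimension 3 - 2 = 1: the geometric multiplicity is 1.

Since 1 < 3, A is not diagonalizable.

algebraic multiplicity 3, geometric multiplicity 1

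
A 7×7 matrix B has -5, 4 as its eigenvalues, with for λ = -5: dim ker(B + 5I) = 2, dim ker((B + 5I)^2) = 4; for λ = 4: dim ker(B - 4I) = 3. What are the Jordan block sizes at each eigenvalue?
λ = -5: successive nullity increments [2, 2] count blocks of size ≥ k; block sizes are [2, 2].
λ = 4: successive nullity increments [3] count blocks of size ≥ k; block sizes are [1, 1, 1].

Jordan blocks: (-5, 2), (-5, 2), (4, 1), (4, 1), (4, 1)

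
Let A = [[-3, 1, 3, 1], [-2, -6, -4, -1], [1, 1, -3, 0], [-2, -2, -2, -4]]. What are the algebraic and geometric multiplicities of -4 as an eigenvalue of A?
algebraic multiplicity 4, geometric multiplicity 2

The characteristic polynomial is (x + 4)^4, so the factor x + 4 appears with exponent 4: the algebraic multiplicity is 4.

rank(A + 4I) = 2, so the eigenspace has dimension 4 - 2 = 2: the geometric multiplicity is 2.

Since 2 < 4, A is not diagonalizable.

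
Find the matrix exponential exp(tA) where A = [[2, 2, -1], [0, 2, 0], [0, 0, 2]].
e^{tA} = [[e^{2*t}, 2*t*e^{2*t}, -t*e^{2*t}], [0, e^{2*t}, 0], [0, 0, e^{2*t}]]

A has Jordan form J = [[2, 1, 0], [0, 2, 0], [0, 0, 2]] with A = PJP^{-1}, so e^{tA} = P e^{tJ} P^{-1}.

For a Jordan block J_k(λ), e^{tJ_k(λ)} = e^{λt} · (I + tN + t^2 N^2/2! + ... + t^{k-1} N^{k-1}/(k-1)!) where N is the nilpotent superdiagonal part.

Assembling the blocks and conjugating back gives the entries of e^{tA} as shown above.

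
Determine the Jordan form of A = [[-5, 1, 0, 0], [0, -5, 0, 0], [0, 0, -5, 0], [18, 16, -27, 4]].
The characteristic polynomial is det(xI - A) = (x - 4)(x + 5)^3, so the eigenvalues are -5 (algebraic multiplicity 3), 4 (algebraic multiplicity 1).

For λ = -5: rank(A + 5I) = 2, rank((A + 5I)^2) = 1. The eigenspace has dimension 4 - 2 = 2, so there are 2 Jordan blocks; the rank sequence gives block sizes [2, 1].

For λ = 4: algebraic multiplicity 1 gives one 1×1 block.

Assembling the blocks gives the Jordan form J above.

J = [[-5, 1, 0, 0], [0, -5, 0, 0], [0, 0, -5, 0], [0, 0, 0, 4]]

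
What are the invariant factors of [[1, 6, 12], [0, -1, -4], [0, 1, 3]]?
The Jordan structure of A has elementary divisors (x - 1)^2, (x - 1). Arranging the block sizes at each eigenvalue in decreasing order and taking row products gives the invariant factors.

Invariant factors (smallest first, each dividing the next): x - 1, (x - 1)^2.

Check: the last factor (x - 1)^2 is the minimal polynomial, and the product (x - 1)^3 is the characteristic polynomial.

x - 1, (x - 1)^2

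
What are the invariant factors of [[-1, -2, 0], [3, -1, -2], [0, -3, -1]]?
The Jordan structure of A has elementary divisors (x + 1)^3. Arranging the block sizes at each eigenvalue in decreasing order and taking row products gives the invariant factors.

Invariant factors (smallest first, each dividing the next): (x + 1)^3.

Check: the last factor (x + 1)^3 is the minimal polynomial, and the product (x + 1)^3 is the characteristic polynomial.

(x + 1)^3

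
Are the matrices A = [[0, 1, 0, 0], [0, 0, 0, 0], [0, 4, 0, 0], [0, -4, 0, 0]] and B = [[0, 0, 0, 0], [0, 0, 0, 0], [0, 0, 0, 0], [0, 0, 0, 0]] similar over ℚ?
Both have characteristic polynomial x^4, but the minimal polynomial of A is x^2 while the minimal polynomial of B is x. The minimal polynomial is a similarity invariant, so A and B are not similar.

No.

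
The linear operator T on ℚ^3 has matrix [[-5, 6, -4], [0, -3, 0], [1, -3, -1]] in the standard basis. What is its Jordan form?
The characteristic polynomial is det(xI - A) = (x + 3)^3, so the eigenvalues are -3 (algebraic multiplicity 3).

For λ = -3: rank(A + 3I) = 1, rank((A + 3I)^2) = 0. The eigenspace has dimension 3 - 1 = 2, so there are 2 Jordan blocks; the rank sequence gives block sizes [2, 1].

Assembling the blocks gives the Jordan form J above.

J = [[-3, 1, 0], [0, -3, 0], [0, 0, -3]]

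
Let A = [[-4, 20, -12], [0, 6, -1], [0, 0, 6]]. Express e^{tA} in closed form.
e^{tA} = [[e^{-4*t}, (2*e^{10*t} - 2)*e^{-4*t}, (-(2*t + 1)*e^{10*t} + 1)*e^{-4*t}], [0, e^{6*t}, -t*e^{6*t}], [0, 0, e^{6*t}]]

A has Jordan form J = [[-4, 0, 0], [0, 6, 1], [0, 0, 6]] with A = PJP^{-1}, so e^{tA} = P e^{tJ} P^{-1}.

For a Jordan block J_k(λ), e^{tJ_k(λ)} = e^{λt} · (I + tN + t^2 N^2/2! + ... + t^{k-1} N^{k-1}/(k-1)!) where N is the nilpotent superdiagonal part.

Assembling the blocks and conjugating back gives the entries of e^{tA} as shown above.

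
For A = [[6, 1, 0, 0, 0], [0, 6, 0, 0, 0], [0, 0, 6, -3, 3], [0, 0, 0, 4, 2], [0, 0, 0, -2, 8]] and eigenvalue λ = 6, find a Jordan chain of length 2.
We seek v_1 ∈ ker((A - 6I)^2) \ ker(A - 6I), then set v_{i+1} = (A - 6I) v_i.

One such chain is v_1 = [[-2, 1, 2, 1, 1]]^T, v_2 = [[1, 0, 0, 0, 0]]^T. Check: (A - 6I) v_2 = [[0, 0, 0, 0, 0]]^T = 0.

v_1 = [[-2, 1, 2, 1, 1]]^T, v_2 = [[1, 0, 0, 0, 0]]^T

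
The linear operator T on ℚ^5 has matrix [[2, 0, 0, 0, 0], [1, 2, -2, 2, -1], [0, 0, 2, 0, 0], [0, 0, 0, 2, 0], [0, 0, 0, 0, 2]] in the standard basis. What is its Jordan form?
J = [[2, 1, 0, 0, 0], [0, 2, 0, 0, 0], [0, 0, 2, 0, 0], [0, 0, 0, 2, 0], [0, 0, 0, 0, 2]]

The characteristic polynomial is det(xI - A) = (x - 2)^5, so the eigenvalues are 2 (algebraic multiplicity 5).

For λ = 2: rank(A - 2I) = 1, rank((A - 2I)^2) = 0. The eigenspace has dimension 5 - 1 = 4, so there are 4 Jordan blocks; the rank sequence gives block sizes [2, 1, 1, 1].

Assembling the blocks gives the Jordan form J above.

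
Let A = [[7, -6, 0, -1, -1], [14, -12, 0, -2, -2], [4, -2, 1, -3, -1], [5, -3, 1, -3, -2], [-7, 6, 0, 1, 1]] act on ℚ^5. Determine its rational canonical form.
R = [[0, 0, 0, 0, 0], [0, 0, 0, 0, 0], [0, 1, 0, 0, 0], [0, 0, 1, 0, -9], [0, 0, 0, 1, -6]]

The invariant factors of A (the non-unit diagonal entries of the Smith normal form of xI - A over ℚ[x]) are x, x^2(x + 3)^2, each dividing the next. The characteristic polynomial is their product, x^3(x + 3)^2.

The rational canonical form is the block-diagonal matrix of companion matrices C(f_i):
R = [[0, 0, 0, 0, 0], [0, 0, 0, 0, 0], [0, 1, 0, 0, 0], [0, 0, 1, 0, -9], [0, 0, 0, 1, -6]].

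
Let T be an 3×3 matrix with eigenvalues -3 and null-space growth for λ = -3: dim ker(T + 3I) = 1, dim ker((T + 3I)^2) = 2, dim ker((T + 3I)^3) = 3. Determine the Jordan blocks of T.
Jordan blocks: (-3, 3)

λ = -3: successive nullity increments [1, 1, 1] count blocks of size ≥ k; block sizes are [3].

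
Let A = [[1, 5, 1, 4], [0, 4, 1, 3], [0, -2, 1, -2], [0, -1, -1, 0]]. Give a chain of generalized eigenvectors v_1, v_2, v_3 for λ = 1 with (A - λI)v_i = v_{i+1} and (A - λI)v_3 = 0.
We seek v_1 ∈ ker((A - I)^3) \ ker((A - I)^2), then set v_{i+1} = (A - I) v_i.

One such chain is v_1 = [[-1, 0, 1, 0]]^T, v_2 = [[1, 1, 0, -1]]^T, v_3 = [[1, 0, 0, 0]]^T. Check: (A - I) v_3 = [[0, 0, 0, 0]]^T = 0.

v_1 = [[-1, 0, 1, 0]]^T, v_2 = [[1, 1, 0, -1]]^T, v_3 = [[1, 0, 0, 0]]^T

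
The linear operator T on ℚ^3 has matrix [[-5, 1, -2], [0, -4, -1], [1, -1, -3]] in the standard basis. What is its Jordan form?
J = [[-4, 1, 0], [0, -4, 1], [0, 0, -4]]

The characteristic polynomial is det(xI - A) = (x + 4)^3, so the eigenvalues are -4 (algebraic multiplicity 3).

For λ = -4: rank(A + 4I) = 2, rank((A + 4I)^2) = 1, rank((A + 4I)^3) = 0. The eigenspace has dimension 3 - 2 = 1, so there is 1 Jordan block; the rank sequence gives block sizes [3].

Assembling the blocks gives the Jordan form J above.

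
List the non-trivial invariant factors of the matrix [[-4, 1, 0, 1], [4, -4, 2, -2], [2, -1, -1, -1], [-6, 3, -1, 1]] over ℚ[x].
The Jordan structure of A has elementary divisors (x + 2)^3, (x + 2). Arranging the block sizes at each eigenvalue in decreasing order and taking row products gives the invariant factors.

Invariant factors (smallest first, each dividing the next): x + 2, (x + 2)^3.

Check: the last factor (x + 2)^3 is the minimal polynomial, and the product (x + 2)^4 is the characteristic polynomial.

x + 2, (x + 2)^3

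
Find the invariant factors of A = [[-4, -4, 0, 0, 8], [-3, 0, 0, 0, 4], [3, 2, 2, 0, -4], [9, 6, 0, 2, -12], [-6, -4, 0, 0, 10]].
The Jordan structure of A has elementary divisors (x - 2)^2, (x - 2), (x - 2), (x - 2). Arranging the block sizes at each eigenvalue in decreasing order and taking row products gives the invariant factors.

Invariant factors (smallest first, each dividing the next): x - 2, x - 2, x - 2, (x - 2)^2.

Check: the last factor (x - 2)^2 is the minimal polynomial, and the product (x - 2)^5 is the characteristic polynomial.

x - 2, x - 2, x - 2, (x - 2)^2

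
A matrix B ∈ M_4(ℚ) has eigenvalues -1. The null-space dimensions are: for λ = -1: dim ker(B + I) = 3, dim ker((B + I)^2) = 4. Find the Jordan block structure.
λ = -1: successive nullity increments [3, 1] count blocks of size ≥ k; block sizes are [2, 1, 1].

Jordan blocks: (-1, 2), (-1, 1), (-1, 1)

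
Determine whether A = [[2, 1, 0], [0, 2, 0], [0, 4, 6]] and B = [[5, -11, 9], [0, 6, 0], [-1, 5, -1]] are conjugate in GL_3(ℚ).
Yes.

Two matrices over a field are similar if and only if they have the same invariant factors.

Both A and B have characteristic polynomial (x - 6)(x - 2)^2 and minimal polynomial (x - 6)(x - 2)^2. Computing further, both have invariant factors (x - 6)(x - 2)^2. Hence A and B are similar.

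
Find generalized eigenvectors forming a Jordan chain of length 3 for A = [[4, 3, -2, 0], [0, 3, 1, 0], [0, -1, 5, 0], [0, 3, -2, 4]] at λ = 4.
We seek v_1 ∈ ker((A - 4I)^3) \ ker((A - 4I)^2), then set v_{i+1} = (A - 4I) v_i.

One such chain is v_1 = [[0, 0, 1, -1]]^T, v_2 = [[-2, 1, 1, -2]]^T, v_3 = [[1, 0, 0, 1]]^T. Check: (A - 4I) v_3 = [[0, 0, 0, 0]]^T = 0.

v_1 = [[0, 0, 1, -1]]^T, v_2 = [[-2, 1, 1, -2]]^T, v_3 = [[1, 0, 0, 1]]^T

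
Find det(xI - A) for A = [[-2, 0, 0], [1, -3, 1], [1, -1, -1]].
χ_A(x) = (x + 2)^3

xI - A = [[x + 2, 0, 0], [-1, x + 3, -1], [-1, 1, x + 1]].

Expanding det(xI - A) along the first row:
det(xI - A) = + (x + 2)·det([[x + 3, -1], [1, x + 1]]) - (0)·det([[-1, -1], [-1, x + 1]]) + (0)·det([[-1, x + 3], [-1, 1]]).

Evaluating gives χ_A(x) = x^3 + 6x^2 + 12x + 8 = (x + 2)^3.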